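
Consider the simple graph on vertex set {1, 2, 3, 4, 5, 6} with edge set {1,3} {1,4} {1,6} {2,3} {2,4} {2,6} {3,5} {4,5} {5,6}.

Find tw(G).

A width-3 tree decomposition is:
Bags: B1 = {1, 2, 5, 6}  B2 = {1, 2, 4, 5}  B3 = {1, 2, 3, 5}
Tree: B1–B2, B2–B3
Each bag holds 4 vertices, so the decomposition has width 3, which upper-bounds the treewidth. For the lower bound: the 4 vertex sets {2,6}, {1,4}, {5}, {3} are disjoint, each induces a connected subgraph, and every pair is joined by at least one edge of G. Contracting each set to a single vertex therefore yields K_{4} as a minor, and since treewidth is minor-monotone, tw(G) ≥ tw(K_{4}) = 3. Combining the bounds, tw(G) = 3.

3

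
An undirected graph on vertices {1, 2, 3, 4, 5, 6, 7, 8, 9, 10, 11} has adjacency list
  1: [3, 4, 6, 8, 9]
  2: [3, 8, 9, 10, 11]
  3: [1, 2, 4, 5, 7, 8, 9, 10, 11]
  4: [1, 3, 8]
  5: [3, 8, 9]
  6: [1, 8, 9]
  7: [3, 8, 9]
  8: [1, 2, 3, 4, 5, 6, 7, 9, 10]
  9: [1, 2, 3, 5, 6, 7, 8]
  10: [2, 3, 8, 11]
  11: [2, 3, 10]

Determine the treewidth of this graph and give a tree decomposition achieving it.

The largest bag has 4 vertices, giving width 3; this decomposition certifies tw(G) ≤ 3. Conversely, {1, 3, 8, 9} is a clique of size 4, and the vertices of any clique must share a bag in every tree decomposition; so some bag has ≥ 4 vertices and tw(G) ≥ 3. Combining the bounds, tw(G) = 3.

Treewidth 3.
One optimal decomposition is:
Bags: B1 = {2, 3, 8, 10}  B2 = {2, 3, 8, 9}  B3 = {1, 3, 8, 9}  B4 = {3, 5, 8, 9}  B5 = {1, 6, 8, 9}  B6 = {2, 3, 10, 11}  B7 = {3, 7, 8, 9}  B8 = {1, 3, 4, 8}
Tree: B1–B2, B2–B3, B2–B4, B3–B5, B1–B6, B4–B7, B3–B8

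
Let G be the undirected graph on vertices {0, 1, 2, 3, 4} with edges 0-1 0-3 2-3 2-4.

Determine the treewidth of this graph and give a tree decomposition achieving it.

Treewidth 1.
One optimal decomposition is:
Bags: B1 = {2, 4}  B2 = {2, 3}  B3 = {0, 3}  B4 = {0, 1}
Tree: B1–B2, B2–B3, B3–B4

Every bag has size at most 2, so the width is 2 − 1 = 1 and tw(G) ≤ 1. Any graph with an edge has treewidth ≥ 1, and G has the edge 4–2. Therefore the treewidth is 1.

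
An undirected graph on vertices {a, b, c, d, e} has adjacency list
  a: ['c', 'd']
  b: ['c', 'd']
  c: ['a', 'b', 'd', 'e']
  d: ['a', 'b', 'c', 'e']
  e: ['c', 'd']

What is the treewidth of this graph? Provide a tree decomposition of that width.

Treewidth 2.
Bags: B1 = {a, c, d}  B2 = {b, c, d}  B3 = {c, d, e}
Tree: B1–B2, B1–B3

Every bag has size at most 3, so the width is 3 − 1 = 2 and tw(G) ≤ 2. For the lower bound, the 3 vertices {c, d, e} are pairwise adjacent, and any tree decomposition puts a clique entirely inside one bag — forcing width ≥ 2. Hence tw(G) = 2 exactly.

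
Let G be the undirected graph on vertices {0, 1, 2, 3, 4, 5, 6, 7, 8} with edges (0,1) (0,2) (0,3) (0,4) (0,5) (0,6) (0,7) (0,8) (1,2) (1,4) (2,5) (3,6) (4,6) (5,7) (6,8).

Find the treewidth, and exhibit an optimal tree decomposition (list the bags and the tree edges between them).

Treewidth 2.
One optimal decomposition is:
Bags: B1 = {0, 1, 2}  B2 = {0, 2, 5}  B3 = {0, 1, 4}  B4 = {0, 5, 7}  B5 = {0, 4, 6}  B6 = {0, 3, 6}  B7 = {0, 6, 8}
Tree: B1–B2, B1–B3, B2–B4, B3–B5, B5–B6, B5–B7

The largest bag has 3 vertices, giving width 2; this decomposition certifies tw(G) ≤ 2. For the lower bound, the 3 vertices {0, 1, 2} are pairwise adjacent, and any tree decomposition puts a clique entirely inside one bag — forcing width ≥ 2. Hence tw(G) = 2 exactly.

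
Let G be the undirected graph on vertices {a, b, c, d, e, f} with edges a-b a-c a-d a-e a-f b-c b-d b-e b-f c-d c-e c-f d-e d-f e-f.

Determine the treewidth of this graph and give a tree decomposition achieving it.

Treewidth 5.
One optimal decomposition is:
Bags: B1 = {a, b, c, d, e, f}
Tree: (single bag)

A single bag containing all 6 vertices is trivially a valid decomposition of width 5. For the lower bound, the 6 vertices {a, b, c, d, e, f} are pairwise adjacent, and any tree decomposition puts a clique entirely inside one bag — forcing width ≥ 5. Hence tw(G) = 5 exactly.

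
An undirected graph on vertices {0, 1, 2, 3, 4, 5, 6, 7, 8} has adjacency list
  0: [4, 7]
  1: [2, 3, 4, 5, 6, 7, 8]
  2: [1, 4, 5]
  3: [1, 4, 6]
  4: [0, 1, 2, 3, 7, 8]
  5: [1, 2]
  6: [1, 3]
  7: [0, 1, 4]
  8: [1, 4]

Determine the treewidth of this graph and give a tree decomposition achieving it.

Each bag holds 3 vertices, so the decomposition has width 2, which upper-bounds the treewidth. On the other hand G contains the 3-clique {0, 4, 7}. A clique must lie in a single bag of any decomposition, so no decomposition can have width below 2. Combining the bounds, tw(G) = 2.

Treewidth 2.
Bags: B1 = {1, 4, 7}  B2 = {1, 3, 4}  B3 = {1, 2, 4}  B4 = {0, 4, 7}  B5 = {1, 3, 6}  B6 = {1, 2, 5}  B7 = {1, 4, 8}
Tree: B1–B2, B2–B3, B1–B4, B2–B5, B3–B6, B2–B7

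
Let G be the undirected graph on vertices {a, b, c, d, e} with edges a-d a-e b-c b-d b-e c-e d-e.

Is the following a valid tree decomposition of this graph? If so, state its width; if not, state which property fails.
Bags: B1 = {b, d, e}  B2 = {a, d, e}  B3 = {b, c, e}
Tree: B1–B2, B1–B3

Every vertex of G appears in some bag (union = {a, b, c, d, e}); every edge is covered by a bag; and for each vertex v the set of bags containing v is connected in the bag tree. The decomposition is therefore valid. The largest bag has 3 vertices, so the width is 2.

Yes; width 2.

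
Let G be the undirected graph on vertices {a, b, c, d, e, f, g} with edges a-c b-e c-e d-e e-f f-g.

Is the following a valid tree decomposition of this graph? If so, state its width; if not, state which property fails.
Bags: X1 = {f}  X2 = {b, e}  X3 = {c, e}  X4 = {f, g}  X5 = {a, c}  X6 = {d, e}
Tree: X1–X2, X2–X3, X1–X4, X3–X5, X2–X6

No — edge (e,f) lies in no bag.

A tree decomposition must satisfy three properties: every vertex lies in some bag; for every edge, both endpoints lie together in some bag; and for every vertex, the bags containing it form a connected subtree. Here edge (e,f) lies in no bag, so the decomposition is invalid.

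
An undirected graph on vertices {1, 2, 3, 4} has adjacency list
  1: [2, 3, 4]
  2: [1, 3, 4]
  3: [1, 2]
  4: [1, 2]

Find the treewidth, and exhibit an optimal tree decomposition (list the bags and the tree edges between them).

Every bag has size at most 3, so the width is 3 − 1 = 2 and tw(G) ≤ 2. On the other hand G contains the 3-clique {1, 2, 3}. A clique must lie in a single bag of any decomposition, so no decomposition can have width below 2. Hence tw(G) = 2 exactly.

Treewidth 2.
One such decomposition:
Bags: B1 = {1, 2, 4}  B2 = {1, 2, 3}
Tree: B1–B2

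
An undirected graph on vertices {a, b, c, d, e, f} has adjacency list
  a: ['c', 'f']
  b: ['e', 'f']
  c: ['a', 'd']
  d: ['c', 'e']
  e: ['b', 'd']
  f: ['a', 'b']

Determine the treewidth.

A width-2 tree decomposition is:
Bags: B1 = {b, d, e}  B2 = {b, d, f}  B3 = {a, d, f}  B4 = {a, c, d}
Tree: B1–B2, B2–B3, B3–B4
Every bag has size at most 3, so the width is 3 − 1 = 2 and tw(G) ≤ 2. Since d–e–b–f–a–c–d is a cycle in G, G is not acyclic. Forests are exactly the graphs of treewidth ≤ 1, so tw(G) ≥ 2. Therefore the treewidth is 2.

2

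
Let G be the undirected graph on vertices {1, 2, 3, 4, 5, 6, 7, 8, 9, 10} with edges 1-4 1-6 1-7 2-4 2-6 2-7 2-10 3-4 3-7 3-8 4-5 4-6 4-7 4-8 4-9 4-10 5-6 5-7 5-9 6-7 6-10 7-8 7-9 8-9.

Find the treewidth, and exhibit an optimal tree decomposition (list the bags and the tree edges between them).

Treewidth 3.
Bags: B1 = {4, 5, 7, 9}  B2 = {4, 5, 6, 7}  B3 = {2, 4, 6, 7}  B4 = {1, 4, 6, 7}  B5 = {2, 4, 6, 10}  B6 = {4, 7, 8, 9}  B7 = {3, 4, 7, 8}
Tree: B1–B2, B2–B3, B2–B4, B3–B5, B1–B6, B6–B7

Every bag has size at most 4, so the width is 4 − 1 = 3 and tw(G) ≤ 3. For the lower bound, the 4 vertices {2, 4, 6, 10} are pairwise adjacent, and any tree decomposition puts a clique entirely inside one bag — forcing width ≥ 3. Combining the bounds, tw(G) = 3.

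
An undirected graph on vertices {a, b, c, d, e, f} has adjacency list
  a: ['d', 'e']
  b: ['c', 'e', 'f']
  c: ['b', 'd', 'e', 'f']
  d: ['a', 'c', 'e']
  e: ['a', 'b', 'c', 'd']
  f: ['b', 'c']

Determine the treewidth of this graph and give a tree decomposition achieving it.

The largest bag has 3 vertices, giving width 2; this decomposition certifies tw(G) ≤ 2. Conversely, {c, d, e} is a clique of size 3, and the vertices of any clique must share a bag in every tree decomposition; so some bag has ≥ 3 vertices and tw(G) ≥ 2. Therefore the treewidth is 2.

Treewidth 2.
Bags: B1 = {b, c, e}  B2 = {b, c, f}  B3 = {c, d, e}  B4 = {a, d, e}
Tree: B1–B2, B1–B3, B3–B4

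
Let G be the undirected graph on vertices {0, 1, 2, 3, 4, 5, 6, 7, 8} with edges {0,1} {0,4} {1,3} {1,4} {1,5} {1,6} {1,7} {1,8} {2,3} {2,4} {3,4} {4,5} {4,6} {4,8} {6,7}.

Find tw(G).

2

A width-2 tree decomposition is:
Bags: B1 = {1, 4, 6}  B2 = {1, 3, 4}  B3 = {2, 3, 4}  B4 = {1, 6, 7}  B5 = {0, 1, 4}  B6 = {1, 4, 8}  B7 = {1, 4, 5}
Tree: B1–B2, B2–B3, B1–B4, B2–B5, B2–B6, B1–B7
Every bag has size at most 3, so the width is 3 − 1 = 2 and tw(G) ≤ 2. Conversely, {0, 1, 4} is a clique of size 3, and the vertices of any clique must share a bag in every tree decomposition; so some bag has ≥ 3 vertices and tw(G) ≥ 2. Therefore the treewidth is 2.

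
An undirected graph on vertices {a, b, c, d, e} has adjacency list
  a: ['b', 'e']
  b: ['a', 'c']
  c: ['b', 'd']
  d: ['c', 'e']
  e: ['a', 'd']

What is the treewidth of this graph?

A width-2 tree decomposition is:
Bags: B1 = {a, d, e}  B2 = {a, c, d}  B3 = {a, b, c}
Tree: B1–B2, B2–B3
Every bag has size at most 3, so the width is 3 − 1 = 2 and tw(G) ≤ 2. For the lower bound, G contains the cycle a–e–d–c–b–a, so G is not a forest; only forests have treewidth ≤ 1, hence tw(G) ≥ 2. Hence tw(G) = 2 exactly.

2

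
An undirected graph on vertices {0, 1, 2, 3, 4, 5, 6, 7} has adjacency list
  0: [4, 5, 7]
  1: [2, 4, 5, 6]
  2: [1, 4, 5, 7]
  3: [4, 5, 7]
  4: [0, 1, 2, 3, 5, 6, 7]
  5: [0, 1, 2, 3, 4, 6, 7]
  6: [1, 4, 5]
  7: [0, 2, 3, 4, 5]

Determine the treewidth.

A width-3 tree decomposition is:
Bags: B1 = {2, 4, 5, 7}  B2 = {1, 2, 4, 5}  B3 = {0, 4, 5, 7}  B4 = {3, 4, 5, 7}  B5 = {1, 4, 5, 6}
Tree: B1–B2, B1–B3, B3–B4, B2–B5
The largest bag has 4 vertices, giving width 3; this decomposition certifies tw(G) ≤ 3. On the other hand G contains the 4-clique {1, 2, 4, 5}. A clique must lie in a single bag of any decomposition, so no decomposition can have width below 3. The upper and lower bounds meet at 3, so that is the treewidth.

3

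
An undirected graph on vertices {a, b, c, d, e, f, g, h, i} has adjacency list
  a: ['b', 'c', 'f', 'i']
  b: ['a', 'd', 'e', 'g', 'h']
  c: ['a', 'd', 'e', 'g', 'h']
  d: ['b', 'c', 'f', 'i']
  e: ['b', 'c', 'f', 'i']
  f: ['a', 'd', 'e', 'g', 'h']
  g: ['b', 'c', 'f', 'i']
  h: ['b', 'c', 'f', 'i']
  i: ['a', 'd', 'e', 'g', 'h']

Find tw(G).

4

A width-4 tree decomposition is:
Bags: B1 = {b, c, f, g, i}  B2 = {b, c, d, f, i}  B3 = {b, c, e, f, i}  B4 = {a, b, c, f, i}  B5 = {b, c, f, h, i}
Tree: B1–B2, B2–B3, B3–B4, B4–B5
Every bag has size at most 5, so the width is 5 − 1 = 4 and tw(G) ≤ 4. For the lower bound: the 5 vertex sets {f,g}, {c,d}, {b,e}, {i}, {a} are disjoint, each induces a connected subgraph, and every pair is joined by at least one edge of G. Contracting each set to a single vertex therefore yields K_{5} as a minor, and since treewidth is minor-monotone, tw(G) ≥ tw(K_{5}) = 4. The upper and lower bounds meet at 4, so that is the treewidth.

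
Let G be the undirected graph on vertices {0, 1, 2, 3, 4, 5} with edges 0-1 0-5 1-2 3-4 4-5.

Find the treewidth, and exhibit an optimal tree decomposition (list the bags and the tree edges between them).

The largest bag has 2 vertices, giving width 1; this decomposition certifies tw(G) ≤ 1. G has an edge, so its treewidth is at least 1. The upper and lower bounds meet at 1, so that is the treewidth.

Treewidth 1.
One such decomposition:
Bags: B1 = {1, 2}  B2 = {0, 1}  B3 = {0, 5}  B4 = {4, 5}  B5 = {3, 4}
Tree: B1–B2, B2–B3, B3–B4, B4–B5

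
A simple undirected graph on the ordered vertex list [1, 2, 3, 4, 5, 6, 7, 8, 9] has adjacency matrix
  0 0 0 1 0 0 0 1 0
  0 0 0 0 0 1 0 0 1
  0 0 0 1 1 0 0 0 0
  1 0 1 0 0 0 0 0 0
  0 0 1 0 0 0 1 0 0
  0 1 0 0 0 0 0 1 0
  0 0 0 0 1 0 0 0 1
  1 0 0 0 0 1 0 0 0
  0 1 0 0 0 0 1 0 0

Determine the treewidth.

2

A width-2 tree decomposition is:
Bags: B1 = {5, 7, 9}  B2 = {2, 5, 9}  B3 = {2, 5, 6}  B4 = {5, 6, 8}  B5 = {1, 5, 8}  B6 = {1, 4, 5}  B7 = {3, 4, 5}
Tree: B1–B2, B2–B3, B3–B4, B4–B5, B5–B6, B6–B7
Each bag holds 3 vertices, so the decomposition has width 2, which upper-bounds the treewidth. Since 5–7–9–2–6–8–1–4–3–5 is a cycle in G, G is not acyclic. Forests are exactly the graphs of treewidth ≤ 1, so tw(G) ≥ 2. Hence tw(G) = 2 exactly.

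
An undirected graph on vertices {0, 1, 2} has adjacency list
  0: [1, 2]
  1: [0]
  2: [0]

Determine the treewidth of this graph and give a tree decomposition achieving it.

The largest bag has 2 vertices, giving width 1; this decomposition certifies tw(G) ≤ 1. Any graph with an edge has treewidth ≥ 1, and G has the edge 0–1. Therefore the treewidth is 1.

Treewidth 1.
One such decomposition:
Bags: B1 = {0, 1}  B2 = {0, 2}
Tree: B1–B2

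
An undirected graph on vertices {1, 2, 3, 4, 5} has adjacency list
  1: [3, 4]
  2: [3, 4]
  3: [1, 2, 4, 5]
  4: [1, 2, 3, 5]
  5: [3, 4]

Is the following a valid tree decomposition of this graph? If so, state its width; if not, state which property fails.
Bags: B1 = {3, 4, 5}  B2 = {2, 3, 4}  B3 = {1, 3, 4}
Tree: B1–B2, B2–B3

Vertex coverage: the bags together contain {1, 2, 3, 4, 5}, the full vertex set. Edge coverage: each edge of G has both endpoints in at least one bag. Running intersection: for every vertex, the bags containing it form a connected subtree. All three properties hold, so this is a valid tree decomposition of width max|bag| − 1 = 2, and hence tw(G) ≤ 2.

Yes; width 2.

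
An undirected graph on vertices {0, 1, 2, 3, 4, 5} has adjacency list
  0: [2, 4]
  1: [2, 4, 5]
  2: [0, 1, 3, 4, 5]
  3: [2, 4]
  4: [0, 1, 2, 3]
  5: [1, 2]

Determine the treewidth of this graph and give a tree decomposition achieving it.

The largest bag has 3 vertices, giving width 2; this decomposition certifies tw(G) ≤ 2. On the other hand G contains the 3-clique {0, 2, 4}. A clique must lie in a single bag of any decomposition, so no decomposition can have width below 2. The upper and lower bounds meet at 2, so that is the treewidth.

Treewidth 2.
One optimal decomposition is:
Bags: B1 = {2, 3, 4}  B2 = {0, 2, 4}  B3 = {1, 2, 4}  B4 = {1, 2, 5}
Tree: B1–B2, B1–B3, B3–B4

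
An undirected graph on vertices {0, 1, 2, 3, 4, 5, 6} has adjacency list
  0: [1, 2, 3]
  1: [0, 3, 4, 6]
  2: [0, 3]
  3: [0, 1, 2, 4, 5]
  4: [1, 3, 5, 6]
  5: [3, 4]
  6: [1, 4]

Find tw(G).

A width-2 tree decomposition is:
Bags: B1 = {0, 1, 3}  B2 = {1, 3, 4}  B3 = {0, 2, 3}  B4 = {3, 4, 5}  B5 = {1, 4, 6}
Tree: B1–B2, B1–B3, B2–B4, B2–B5
Each bag holds 3 vertices, so the decomposition has width 2, which upper-bounds the treewidth. Conversely, {0, 1, 3} is a clique of size 3, and the vertices of any clique must share a bag in every tree decomposition; so some bag has ≥ 3 vertices and tw(G) ≥ 2. Combining the bounds, tw(G) = 2.

2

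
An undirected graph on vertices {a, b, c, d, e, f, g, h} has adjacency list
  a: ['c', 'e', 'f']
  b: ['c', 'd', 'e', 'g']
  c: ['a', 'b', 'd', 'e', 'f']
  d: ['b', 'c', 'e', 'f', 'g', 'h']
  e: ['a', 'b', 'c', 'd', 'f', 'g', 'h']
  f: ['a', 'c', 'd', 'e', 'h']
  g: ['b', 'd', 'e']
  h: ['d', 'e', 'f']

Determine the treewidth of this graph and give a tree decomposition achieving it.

Each bag holds 4 vertices, so the decomposition has width 3, which upper-bounds the treewidth. Conversely, {b, d, e, g} is a clique of size 4, and the vertices of any clique must share a bag in every tree decomposition; so some bag has ≥ 4 vertices and tw(G) ≥ 3. Combining the bounds, tw(G) = 3.

Treewidth 3.
One optimal decomposition is:
Bags: B1 = {c, d, e, f}  B2 = {a, c, e, f}  B3 = {b, c, d, e}  B4 = {d, e, f, h}  B5 = {b, d, e, g}
Tree: B1–B2, B1–B3, B1–B4, B3–B5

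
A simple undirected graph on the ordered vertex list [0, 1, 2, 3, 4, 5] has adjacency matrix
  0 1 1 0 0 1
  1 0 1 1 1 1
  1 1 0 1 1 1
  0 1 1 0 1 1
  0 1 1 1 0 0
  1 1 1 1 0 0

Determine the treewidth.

3

A width-3 tree decomposition is:
Bags: B1 = {0, 1, 2, 5}  B2 = {1, 2, 3, 5}  B3 = {1, 2, 3, 4}
Tree: B1–B2, B2–B3
Each bag holds 4 vertices, so the decomposition has width 3, which upper-bounds the treewidth. For the lower bound, the 4 vertices {0, 1, 2, 5} are pairwise adjacent, and any tree decomposition puts a clique entirely inside one bag — forcing width ≥ 3. The upper and lower bounds meet at 3, so that is the treewidth.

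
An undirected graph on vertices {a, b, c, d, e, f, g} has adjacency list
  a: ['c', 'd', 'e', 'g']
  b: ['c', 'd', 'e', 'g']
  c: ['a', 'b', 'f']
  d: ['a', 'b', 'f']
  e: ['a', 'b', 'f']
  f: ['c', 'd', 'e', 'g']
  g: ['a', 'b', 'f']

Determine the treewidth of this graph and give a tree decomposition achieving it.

Treewidth 3.
Bags: B1 = {a, b, e, f}  B2 = {a, b, f, g}  B3 = {a, b, d, f}  B4 = {a, b, c, f}
Tree: B1–B2, B2–B3, B3–B4

Every bag has size at most 4, so the width is 4 − 1 = 3 and tw(G) ≤ 3. For the lower bound: the 4 vertex sets {b,e}, {a,g}, {f}, {d} are disjoint, each induces a connected subgraph, and every pair is joined by at least one edge of G. Contracting each set to a single vertex therefore yields K_{4} as a minor, and since treewidth is minor-monotone, tw(G) ≥ tw(K_{4}) = 3. The upper and lower bounds meet at 3, so that is the treewidth.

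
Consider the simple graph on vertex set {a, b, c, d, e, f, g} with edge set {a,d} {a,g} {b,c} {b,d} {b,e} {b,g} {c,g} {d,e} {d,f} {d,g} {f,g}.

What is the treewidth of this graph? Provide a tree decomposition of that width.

The largest bag has 3 vertices, giving width 2; this decomposition certifies tw(G) ≤ 2. Conversely, {d, f, g} is a clique of size 3, and the vertices of any clique must share a bag in every tree decomposition; so some bag has ≥ 3 vertices and tw(G) ≥ 2. Combining the bounds, tw(G) = 2.

Treewidth 2.
One optimal decomposition is:
Bags: B1 = {b, d, g}  B2 = {b, c, g}  B3 = {b, d, e}  B4 = {d, f, g}  B5 = {a, d, g}
Tree: B1–B2, B1–B3, B1–B4, B4–B5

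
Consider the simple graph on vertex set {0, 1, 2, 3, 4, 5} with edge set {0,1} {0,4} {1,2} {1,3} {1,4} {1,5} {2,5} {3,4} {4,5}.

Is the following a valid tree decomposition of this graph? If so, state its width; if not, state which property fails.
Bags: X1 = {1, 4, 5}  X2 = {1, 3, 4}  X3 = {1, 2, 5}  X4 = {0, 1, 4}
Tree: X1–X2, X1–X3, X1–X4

Yes; width 2.

Every vertex of G appears in some bag (union = {0, 1, 2, 3, 4, 5}); every edge is covered by a bag; and for each vertex v the set of bags containing v is connected in the bag tree. The decomposition is therefore valid. The largest bag has 3 vertices, so the width is 2.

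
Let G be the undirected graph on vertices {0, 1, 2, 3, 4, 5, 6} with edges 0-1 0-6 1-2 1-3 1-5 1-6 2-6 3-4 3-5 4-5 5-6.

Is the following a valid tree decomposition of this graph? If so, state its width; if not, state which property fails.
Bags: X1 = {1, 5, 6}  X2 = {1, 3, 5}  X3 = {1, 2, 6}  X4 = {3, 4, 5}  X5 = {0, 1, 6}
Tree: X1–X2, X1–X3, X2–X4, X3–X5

Checking the three conditions: (i) the bags cover all of {0, 1, 2, 3, 4, 5, 6}; (ii) for each edge, some bag contains both endpoints; (iii) the bags containing any fixed vertex form a subtree. All hold, so the decomposition is valid with width 3 − 1 = 2.

Yes; width 2.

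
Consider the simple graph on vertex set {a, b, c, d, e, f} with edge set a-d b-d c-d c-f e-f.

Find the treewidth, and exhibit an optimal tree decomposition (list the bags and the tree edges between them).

Treewidth 1.
Bags: B1 = {c, d}  B2 = {b, d}  B3 = {a, d}  B4 = {c, f}  B5 = {e, f}
Tree: B1–B2, B2–B3, B1–B4, B4–B5

The largest bag has 2 vertices, giving width 1; this decomposition certifies tw(G) ≤ 1. Since G has at least one edge (e.g. d–c), it is not an edgeless graph, so tw(G) ≥ 1. Combining the bounds, tw(G) = 1.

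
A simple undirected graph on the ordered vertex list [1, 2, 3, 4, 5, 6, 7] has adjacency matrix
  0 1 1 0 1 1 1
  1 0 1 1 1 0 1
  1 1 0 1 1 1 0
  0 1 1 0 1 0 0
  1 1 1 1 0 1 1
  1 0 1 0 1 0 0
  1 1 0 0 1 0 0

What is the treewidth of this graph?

3

A width-3 tree decomposition is:
Bags: B1 = {1, 2, 3, 5}  B2 = {1, 2, 5, 7}  B3 = {1, 3, 5, 6}  B4 = {2, 3, 4, 5}
Tree: B1–B2, B1–B3, B1–B4
Every bag has size at most 4, so the width is 4 − 1 = 3 and tw(G) ≤ 3. Conversely, {1, 2, 3, 5} is a clique of size 4, and the vertices of any clique must share a bag in every tree decomposition; so some bag has ≥ 4 vertices and tw(G) ≥ 3. Therefore the treewidth is 3.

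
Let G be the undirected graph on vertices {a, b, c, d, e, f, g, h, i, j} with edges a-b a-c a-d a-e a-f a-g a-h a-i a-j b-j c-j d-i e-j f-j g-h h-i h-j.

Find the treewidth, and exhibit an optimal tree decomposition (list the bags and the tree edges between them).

Treewidth 2.
Bags: B1 = {a, g, h}  B2 = {a, h, j}  B3 = {a, e, j}  B4 = {a, f, j}  B5 = {a, h, i}  B6 = {a, c, j}  B7 = {a, d, i}  B8 = {a, b, j}
Tree: B1–B2, B2–B3, B2–B4, B1–B5, B3–B6, B5–B7, B3–B8

The largest bag has 3 vertices, giving width 2; this decomposition certifies tw(G) ≤ 2. Conversely, {a, d, i} is a clique of size 3, and the vertices of any clique must share a bag in every tree decomposition; so some bag has ≥ 3 vertices and tw(G) ≥ 2. Therefore the treewidth is 2.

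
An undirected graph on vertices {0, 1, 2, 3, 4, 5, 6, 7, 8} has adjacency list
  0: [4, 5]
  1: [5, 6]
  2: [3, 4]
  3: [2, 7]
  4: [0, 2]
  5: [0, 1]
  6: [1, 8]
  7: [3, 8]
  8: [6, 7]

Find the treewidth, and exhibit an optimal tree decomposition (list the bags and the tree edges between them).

Treewidth 2.
Bags: B1 = {0, 4, 5}  B2 = {2, 4, 5}  B3 = {2, 3, 5}  B4 = {3, 5, 7}  B5 = {5, 7, 8}  B6 = {5, 6, 8}  B7 = {1, 5, 6}
Tree: B1–B2, B2–B3, B3–B4, B4–B5, B5–B6, B6–B7

The largest bag has 3 vertices, giving width 2; this decomposition certifies tw(G) ≤ 2. The edges 5–0–4–2–3–7–8–6–1–5 form a cycle, so G is not a tree and its treewidth is at least 2. Combining the bounds, tw(G) = 2.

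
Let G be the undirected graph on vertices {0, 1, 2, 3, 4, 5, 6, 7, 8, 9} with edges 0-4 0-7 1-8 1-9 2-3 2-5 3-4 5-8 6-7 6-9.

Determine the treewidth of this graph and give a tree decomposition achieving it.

Treewidth 2.
Bags: B1 = {2, 3, 4}  B2 = {0, 2, 4}  B3 = {0, 2, 7}  B4 = {2, 6, 7}  B5 = {2, 6, 9}  B6 = {1, 2, 9}  B7 = {1, 2, 8}  B8 = {2, 5, 8}
Tree: B1–B2, B2–B3, B3–B4, B4–B5, B5–B6, B6–B7, B7–B8

Each bag holds 3 vertices, so the decomposition has width 2, which upper-bounds the treewidth. The edges 2–3–4–0–7–6–9–1–8–5–2 form a cycle, so G is not a tree and its treewidth is at least 2. Combining the bounds, tw(G) = 2.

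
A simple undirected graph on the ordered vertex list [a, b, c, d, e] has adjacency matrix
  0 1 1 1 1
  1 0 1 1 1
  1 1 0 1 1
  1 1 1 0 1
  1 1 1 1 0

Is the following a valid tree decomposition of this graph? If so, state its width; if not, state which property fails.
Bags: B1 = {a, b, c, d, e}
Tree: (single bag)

Checking the three conditions: (i) the bags cover all of {a, b, c, d, e}; (ii) for each edge, some bag contains both endpoints; (iii) the bags containing any fixed vertex form a subtree. All hold, so the decomposition is valid with width 5 − 1 = 4.

Yes; width 4.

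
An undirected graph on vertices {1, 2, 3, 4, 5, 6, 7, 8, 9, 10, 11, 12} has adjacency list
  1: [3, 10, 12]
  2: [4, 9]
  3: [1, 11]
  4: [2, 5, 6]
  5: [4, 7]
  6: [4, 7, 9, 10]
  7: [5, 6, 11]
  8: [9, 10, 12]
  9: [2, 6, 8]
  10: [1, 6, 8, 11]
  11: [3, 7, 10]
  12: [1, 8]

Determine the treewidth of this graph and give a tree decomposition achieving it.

Treewidth 3.
One optimal decomposition is:
Bags: B1 = {1, 3, 8, 12}  B2 = {1, 3, 8, 10}  B3 = {3, 8, 10, 11}  B4 = {8, 9, 10, 11}  B5 = {6, 9, 10, 11}  B6 = {6, 7, 9, 11}  B7 = {2, 6, 7, 9}  B8 = {2, 4, 6, 7}  B9 = {2, 4, 5, 7}
Tree: B1–B2, B2–B3, B3–B4, B4–B5, B5–B6, B6–B7, B7–B8, B8–B9

Each bag holds 4 vertices, so the decomposition has width 3, which upper-bounds the treewidth. For the lower bound: the 4 vertex sets {1,3,12}, {8}, {10}, {6,7,9,11} are disjoint, each induces a connected subgraph, and every pair is joined by at least one edge of G. Contracting each set to a single vertex therefore yields K_{4} as a minor, and since treewidth is minor-monotone, tw(G) ≥ tw(K_{4}) = 3. The upper and lower bounds meet at 3, so that is the treewidth.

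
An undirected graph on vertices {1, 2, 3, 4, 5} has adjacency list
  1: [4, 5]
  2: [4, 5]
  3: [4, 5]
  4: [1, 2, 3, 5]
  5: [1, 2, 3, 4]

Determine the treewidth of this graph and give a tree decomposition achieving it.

The largest bag has 3 vertices, giving width 2; this decomposition certifies tw(G) ≤ 2. For the lower bound, the 3 vertices {1, 4, 5} are pairwise adjacent, and any tree decomposition puts a clique entirely inside one bag — forcing width ≥ 2. Combining the bounds, tw(G) = 2.

Treewidth 2.
One optimal decomposition is:
Bags: B1 = {3, 4, 5}  B2 = {1, 4, 5}  B3 = {2, 4, 5}
Tree: B1–B2, B2–B3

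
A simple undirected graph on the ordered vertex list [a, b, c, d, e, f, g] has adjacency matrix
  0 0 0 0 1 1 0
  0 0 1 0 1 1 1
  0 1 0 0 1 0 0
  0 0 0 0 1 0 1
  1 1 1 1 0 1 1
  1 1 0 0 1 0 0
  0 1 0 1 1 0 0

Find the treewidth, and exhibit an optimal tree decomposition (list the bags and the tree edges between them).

Treewidth 2.
One optimal decomposition is:
Bags: B1 = {b, e, f}  B2 = {a, e, f}  B3 = {b, c, e}  B4 = {b, e, g}  B5 = {d, e, g}
Tree: B1–B2, B1–B3, B1–B4, B4–B5

Each bag holds 3 vertices, so the decomposition has width 2, which upper-bounds the treewidth. Conversely, {d, e, g} is a clique of size 3, and the vertices of any clique must share a bag in every tree decomposition; so some bag has ≥ 3 vertices and tw(G) ≥ 2. Hence tw(G) = 2 exactly.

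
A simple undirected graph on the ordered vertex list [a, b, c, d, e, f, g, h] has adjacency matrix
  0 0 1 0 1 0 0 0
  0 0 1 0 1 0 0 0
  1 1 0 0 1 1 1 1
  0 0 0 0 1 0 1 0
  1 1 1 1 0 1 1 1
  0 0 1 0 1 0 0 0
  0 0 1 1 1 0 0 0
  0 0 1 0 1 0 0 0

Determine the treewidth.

2

A width-2 tree decomposition is:
Bags: B1 = {c, e, g}  B2 = {d, e, g}  B3 = {c, e, h}  B4 = {b, c, e}  B5 = {c, e, f}  B6 = {a, c, e}
Tree: B1–B2, B1–B3, B1–B4, B3–B5, B1–B6
Each bag holds 3 vertices, so the decomposition has width 2, which upper-bounds the treewidth. Conversely, {d, e, g} is a clique of size 3, and the vertices of any clique must share a bag in every tree decomposition; so some bag has ≥ 3 vertices and tw(G) ≥ 2. The upper and lower bounds meet at 2, so that is the treewidth.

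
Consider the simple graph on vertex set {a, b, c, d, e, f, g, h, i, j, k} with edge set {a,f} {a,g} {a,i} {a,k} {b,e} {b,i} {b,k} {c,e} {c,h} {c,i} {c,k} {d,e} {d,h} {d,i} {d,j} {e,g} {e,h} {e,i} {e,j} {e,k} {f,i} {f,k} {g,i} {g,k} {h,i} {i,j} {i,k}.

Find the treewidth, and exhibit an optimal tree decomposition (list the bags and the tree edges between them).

Treewidth 3.
Bags: B1 = {a, g, i, k}  B2 = {e, g, i, k}  B3 = {b, e, i, k}  B4 = {c, e, i, k}  B5 = {c, e, h, i}  B6 = {d, e, h, i}  B7 = {a, f, i, k}  B8 = {d, e, i, j}
Tree: B1–B2, B2–B3, B3–B4, B4–B5, B5–B6, B1–B7, B6–B8

Every bag has size at most 4, so the width is 4 − 1 = 3 and tw(G) ≤ 3. Conversely, {a, g, i, k} is a clique of size 4, and the vertices of any clique must share a bag in every tree decomposition; so some bag has ≥ 4 vertices and tw(G) ≥ 3. Therefore the treewidth is 3.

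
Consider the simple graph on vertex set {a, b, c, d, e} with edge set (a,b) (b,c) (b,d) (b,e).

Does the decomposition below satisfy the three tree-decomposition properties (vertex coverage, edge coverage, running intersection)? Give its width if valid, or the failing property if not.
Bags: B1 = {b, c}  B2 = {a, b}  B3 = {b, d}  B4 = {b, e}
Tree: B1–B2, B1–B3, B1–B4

Yes; width 1.

Checking the three conditions: (i) the bags cover all of {a, b, c, d, e}; (ii) for each edge, some bag contains both endpoints; (iii) the bags containing any fixed vertex form a subtree. All hold, so the decomposition is valid with width 2 − 1 = 1.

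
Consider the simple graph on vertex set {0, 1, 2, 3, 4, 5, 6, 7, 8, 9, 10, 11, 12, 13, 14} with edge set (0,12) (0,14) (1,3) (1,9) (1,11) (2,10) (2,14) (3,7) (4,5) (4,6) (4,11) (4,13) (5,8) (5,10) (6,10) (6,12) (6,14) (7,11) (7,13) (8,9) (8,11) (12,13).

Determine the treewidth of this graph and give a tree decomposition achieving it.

Treewidth 3.
One such decomposition:
Bags: B1 = {1, 3, 8, 9}  B2 = {1, 3, 8, 11}  B3 = {3, 7, 8, 11}  B4 = {5, 7, 8, 11}  B5 = {4, 5, 7, 11}  B6 = {4, 5, 7, 13}  B7 = {4, 5, 10, 13}  B8 = {4, 6, 10, 13}  B9 = {6, 10, 12, 13}  B10 = {2, 6, 10, 12}  B11 = {2, 6, 12, 14}  B12 = {0, 2, 12, 14}
Tree: B1–B2, B2–B3, B3–B4, B4–B5, B5–B6, B6–B7, B7–B8, B8–B9, B9–B10, B10–B11, B11–B12

The largest bag has 4 vertices, giving width 3; this decomposition certifies tw(G) ≤ 3. For the lower bound: the 4 vertex sets {1,3,9}, {8}, {11}, {4,5,7,13} are disjoint, each induces a connected subgraph, and every pair is joined by at least one edge of G. Contracting each set to a single vertex therefore yields K_{4} as a minor, and since treewidth is minor-monotone, tw(G) ≥ tw(K_{4}) = 3. The upper and lower bounds meet at 3, so that is the treewidth.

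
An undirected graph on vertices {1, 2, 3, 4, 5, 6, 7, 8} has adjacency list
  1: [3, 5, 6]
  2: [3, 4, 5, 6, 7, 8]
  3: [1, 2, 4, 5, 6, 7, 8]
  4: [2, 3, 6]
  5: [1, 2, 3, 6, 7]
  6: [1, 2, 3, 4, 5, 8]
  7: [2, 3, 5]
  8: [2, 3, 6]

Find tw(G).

A width-3 tree decomposition is:
Bags: B1 = {2, 3, 6, 8}  B2 = {2, 3, 5, 6}  B3 = {1, 3, 5, 6}  B4 = {2, 3, 5, 7}  B5 = {2, 3, 4, 6}
Tree: B1–B2, B2–B3, B2–B4, B1–B5
Each bag holds 4 vertices, so the decomposition has width 3, which upper-bounds the treewidth. Conversely, {1, 3, 5, 6} is a clique of size 4, and the vertices of any clique must share a bag in every tree decomposition; so some bag has ≥ 4 vertices and tw(G) ≥ 3. Combining the bounds, tw(G) = 3.

3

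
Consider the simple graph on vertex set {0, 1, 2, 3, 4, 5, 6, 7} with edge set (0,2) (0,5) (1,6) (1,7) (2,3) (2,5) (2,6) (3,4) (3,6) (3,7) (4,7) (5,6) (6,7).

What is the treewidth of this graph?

2

A width-2 tree decomposition is:
Bags: B1 = {3, 4, 7}  B2 = {3, 6, 7}  B3 = {2, 3, 6}  B4 = {2, 5, 6}  B5 = {0, 2, 5}  B6 = {1, 6, 7}
Tree: B1–B2, B2–B3, B3–B4, B4–B5, B2–B6
Every bag has size at most 3, so the width is 3 − 1 = 2 and tw(G) ≤ 2. On the other hand G contains the 3-clique {0, 2, 5}. A clique must lie in a single bag of any decomposition, so no decomposition can have width below 2. Hence tw(G) = 2 exactly.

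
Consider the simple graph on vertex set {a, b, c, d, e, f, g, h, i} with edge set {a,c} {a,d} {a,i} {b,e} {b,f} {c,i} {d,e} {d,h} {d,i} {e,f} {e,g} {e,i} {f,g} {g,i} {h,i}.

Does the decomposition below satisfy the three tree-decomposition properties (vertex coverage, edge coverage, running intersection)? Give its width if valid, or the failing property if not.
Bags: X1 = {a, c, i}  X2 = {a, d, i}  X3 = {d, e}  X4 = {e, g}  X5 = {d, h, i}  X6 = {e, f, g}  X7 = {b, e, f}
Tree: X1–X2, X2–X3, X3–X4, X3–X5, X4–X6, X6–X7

No — edge (i,e) lies in no bag.

A tree decomposition must satisfy three properties: every vertex lies in some bag; for every edge, both endpoints lie together in some bag; and for every vertex, the bags containing it form a connected subtree. Here edge (i,e) lies in no bag, so the decomposition is invalid.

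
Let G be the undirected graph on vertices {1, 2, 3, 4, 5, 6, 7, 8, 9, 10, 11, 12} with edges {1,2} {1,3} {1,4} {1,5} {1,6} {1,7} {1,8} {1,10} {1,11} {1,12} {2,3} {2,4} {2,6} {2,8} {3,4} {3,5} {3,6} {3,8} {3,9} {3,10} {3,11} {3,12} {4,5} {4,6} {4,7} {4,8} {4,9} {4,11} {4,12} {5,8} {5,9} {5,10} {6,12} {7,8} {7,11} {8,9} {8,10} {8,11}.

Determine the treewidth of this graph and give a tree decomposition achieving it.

Each bag holds 5 vertices, so the decomposition has width 4, which upper-bounds the treewidth. On the other hand G contains the 5-clique {1, 3, 5, 8, 10}. A clique must lie in a single bag of any decomposition, so no decomposition can have width below 4. Combining the bounds, tw(G) = 4.

Treewidth 4.
Bags: B1 = {1, 2, 3, 4, 8}  B2 = {1, 3, 4, 8, 11}  B3 = {1, 3, 4, 5, 8}  B4 = {1, 2, 3, 4, 6}  B5 = {1, 3, 5, 8, 10}  B6 = {3, 4, 5, 8, 9}  B7 = {1, 4, 7, 8, 11}  B8 = {1, 3, 4, 6, 12}
Tree: B1–B2, B2–B3, B1–B4, B3–B5, B3–B6, B2–B7, B4–B8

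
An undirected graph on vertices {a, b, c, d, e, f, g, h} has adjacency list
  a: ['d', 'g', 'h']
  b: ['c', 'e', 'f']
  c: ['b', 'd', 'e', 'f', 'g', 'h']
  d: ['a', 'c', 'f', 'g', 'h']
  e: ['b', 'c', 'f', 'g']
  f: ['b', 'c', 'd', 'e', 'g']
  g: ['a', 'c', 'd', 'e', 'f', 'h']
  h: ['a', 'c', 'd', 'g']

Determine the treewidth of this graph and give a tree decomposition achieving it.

Treewidth 3.
One such decomposition:
Bags: B1 = {c, d, f, g}  B2 = {c, e, f, g}  B3 = {c, d, g, h}  B4 = {b, c, e, f}  B5 = {a, d, g, h}
Tree: B1–B2, B1–B3, B2–B4, B3–B5

The largest bag has 4 vertices, giving width 3; this decomposition certifies tw(G) ≤ 3. For the lower bound, the 4 vertices {c, d, g, h} are pairwise adjacent, and any tree decomposition puts a clique entirely inside one bag — forcing width ≥ 3. The upper and lower bounds meet at 3, so that is the treewidth.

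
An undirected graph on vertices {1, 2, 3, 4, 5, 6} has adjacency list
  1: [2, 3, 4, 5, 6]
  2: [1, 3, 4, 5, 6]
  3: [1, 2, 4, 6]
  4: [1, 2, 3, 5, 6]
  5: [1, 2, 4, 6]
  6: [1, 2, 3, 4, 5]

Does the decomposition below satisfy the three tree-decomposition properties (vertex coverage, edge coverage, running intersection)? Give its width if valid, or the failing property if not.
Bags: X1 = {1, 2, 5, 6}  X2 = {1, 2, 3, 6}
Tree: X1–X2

A tree decomposition must satisfy three properties: every vertex lies in some bag; for every edge, both endpoints lie together in some bag; and for every vertex, the bags containing it form a connected subtree. Here vertex 4 appears in no bag, so the decomposition is invalid.

No — vertex 4 appears in no bag.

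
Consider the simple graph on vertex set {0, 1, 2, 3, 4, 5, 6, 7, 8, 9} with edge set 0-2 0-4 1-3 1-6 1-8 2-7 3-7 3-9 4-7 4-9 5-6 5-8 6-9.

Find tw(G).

2

A width-2 tree decomposition is:
Bags: B1 = {1, 5, 8}  B2 = {1, 5, 6}  B3 = {1, 3, 6}  B4 = {3, 6, 9}  B5 = {3, 7, 9}  B6 = {4, 7, 9}  B7 = {2, 4, 7}  B8 = {0, 2, 4}
Tree: B1–B2, B2–B3, B3–B4, B4–B5, B5–B6, B6–B7, B7–B8
Every bag has size at most 3, so the width is 3 − 1 = 2 and tw(G) ≤ 2. Since 8–5–6–1–8 is a cycle in G, G is not acyclic. Forests are exactly the graphs of treewidth ≤ 1, so tw(G) ≥ 2. The upper and lower bounds meet at 2, so that is the treewidth.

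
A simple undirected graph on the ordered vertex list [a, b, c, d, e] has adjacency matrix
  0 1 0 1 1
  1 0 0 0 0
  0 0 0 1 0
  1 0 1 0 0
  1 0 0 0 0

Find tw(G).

1

A width-1 tree decomposition is:
Bags: B1 = {a, b}  B2 = {a, e}  B3 = {a, d}  B4 = {c, d}
Tree: B1–B2, B2–B3, B3–B4
Each bag holds 2 vertices, so the decomposition has width 1, which upper-bounds the treewidth. G has an edge, so its treewidth is at least 1. Therefore the treewidth is 1.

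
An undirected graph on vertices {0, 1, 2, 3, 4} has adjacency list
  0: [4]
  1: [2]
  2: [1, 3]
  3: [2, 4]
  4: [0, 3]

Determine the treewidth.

1

A width-1 tree decomposition is:
Bags: B1 = {0, 4}  B2 = {3, 4}  B3 = {2, 3}  B4 = {1, 2}
Tree: B1–B2, B2–B3, B3–B4
Every bag has size at most 2, so the width is 2 − 1 = 1 and tw(G) ≤ 1. Any graph with an edge has treewidth ≥ 1, and G has the edge 0–4. The upper and lower bounds meet at 1, so that is the treewidth.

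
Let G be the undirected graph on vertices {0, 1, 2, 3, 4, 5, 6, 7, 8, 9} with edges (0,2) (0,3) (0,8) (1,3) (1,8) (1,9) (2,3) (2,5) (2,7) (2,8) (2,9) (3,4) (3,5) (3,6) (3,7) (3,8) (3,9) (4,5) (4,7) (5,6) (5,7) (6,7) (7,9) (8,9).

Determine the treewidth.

3

A width-3 tree decomposition is:
Bags: B1 = {2, 3, 5, 7}  B2 = {3, 4, 5, 7}  B3 = {2, 3, 7, 9}  B4 = {2, 3, 8, 9}  B5 = {1, 3, 8, 9}  B6 = {3, 5, 6, 7}  B7 = {0, 2, 3, 8}
Tree: B1–B2, B1–B3, B3–B4, B4–B5, B1–B6, B4–B7
Every bag has size at most 4, so the width is 4 − 1 = 3 and tw(G) ≤ 3. Conversely, {1, 3, 8, 9} is a clique of size 4, and the vertices of any clique must share a bag in every tree decomposition; so some bag has ≥ 4 vertices and tw(G) ≥ 3. The upper and lower bounds meet at 3, so that is the treewidth.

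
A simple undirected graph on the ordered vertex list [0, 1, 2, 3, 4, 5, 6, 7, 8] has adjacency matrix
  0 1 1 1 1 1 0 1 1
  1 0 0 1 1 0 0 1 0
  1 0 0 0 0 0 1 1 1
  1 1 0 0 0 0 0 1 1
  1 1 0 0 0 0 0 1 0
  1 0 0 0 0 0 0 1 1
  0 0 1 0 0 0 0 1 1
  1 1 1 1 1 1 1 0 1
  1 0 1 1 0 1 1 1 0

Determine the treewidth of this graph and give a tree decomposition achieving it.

The largest bag has 4 vertices, giving width 3; this decomposition certifies tw(G) ≤ 3. Conversely, {0, 2, 7, 8} is a clique of size 4, and the vertices of any clique must share a bag in every tree decomposition; so some bag has ≥ 4 vertices and tw(G) ≥ 3. Combining the bounds, tw(G) = 3.

Treewidth 3.
One such decomposition:
Bags: B1 = {0, 2, 7, 8}  B2 = {0, 5, 7, 8}  B3 = {0, 3, 7, 8}  B4 = {0, 1, 3, 7}  B5 = {2, 6, 7, 8}  B6 = {0, 1, 4, 7}
Tree: B1–B2, B2–B3, B3–B4, B1–B5, B4–B6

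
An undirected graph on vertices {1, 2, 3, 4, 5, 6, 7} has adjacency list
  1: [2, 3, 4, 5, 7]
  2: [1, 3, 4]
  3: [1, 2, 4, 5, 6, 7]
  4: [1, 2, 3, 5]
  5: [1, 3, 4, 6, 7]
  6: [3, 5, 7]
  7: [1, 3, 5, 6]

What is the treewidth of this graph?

3

A width-3 tree decomposition is:
Bags: B1 = {1, 3, 5, 7}  B2 = {3, 5, 6, 7}  B3 = {1, 3, 4, 5}  B4 = {1, 2, 3, 4}
Tree: B1–B2, B1–B3, B3–B4
Each bag holds 4 vertices, so the decomposition has width 3, which upper-bounds the treewidth. On the other hand G contains the 4-clique {1, 2, 3, 4}. A clique must lie in a single bag of any decomposition, so no decomposition can have width below 3. The upper and lower bounds meet at 3, so that is the treewidth.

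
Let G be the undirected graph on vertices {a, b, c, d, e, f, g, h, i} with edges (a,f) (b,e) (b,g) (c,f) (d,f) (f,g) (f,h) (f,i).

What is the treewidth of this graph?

A width-1 tree decomposition is:
Bags: B1 = {b, g}  B2 = {b, e}  B3 = {f, g}  B4 = {c, f}  B5 = {f, h}  B6 = {d, f}  B7 = {f, i}  B8 = {a, f}
Tree: B1–B2, B1–B3, B3–B4, B4–B5, B3–B6, B3–B7, B3–B8
The largest bag has 2 vertices, giving width 1; this decomposition certifies tw(G) ≤ 1. Any graph with an edge has treewidth ≥ 1, and G has the edge g–b. The upper and lower bounds meet at 1, so that is the treewidth.

1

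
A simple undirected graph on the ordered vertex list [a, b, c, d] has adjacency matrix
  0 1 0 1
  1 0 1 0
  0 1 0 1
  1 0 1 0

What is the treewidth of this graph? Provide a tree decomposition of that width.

Treewidth 2.
One such decomposition:
Bags: B1 = {a, b, d}  B2 = {b, c, d}
Tree: B1–B2

Every bag has size at most 3, so the width is 3 − 1 = 2 and tw(G) ≤ 2. For the lower bound, G contains the cycle d–a–b–c–d, so G is not a forest; only forests have treewidth ≤ 1, hence tw(G) ≥ 2. Hence tw(G) = 2 exactly.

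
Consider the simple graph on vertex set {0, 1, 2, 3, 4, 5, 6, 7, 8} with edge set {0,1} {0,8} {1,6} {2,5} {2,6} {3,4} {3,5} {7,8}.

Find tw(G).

1

A width-1 tree decomposition is:
Bags: B1 = {3, 4}  B2 = {3, 5}  B3 = {2, 5}  B4 = {2, 6}  B5 = {1, 6}  B6 = {0, 1}  B7 = {0, 8}  B8 = {7, 8}
Tree: B1–B2, B2–B3, B3–B4, B4–B5, B5–B6, B6–B7, B7–B8
The largest bag has 2 vertices, giving width 1; this decomposition certifies tw(G) ≤ 1. Any graph with an edge has treewidth ≥ 1, and G has the edge 4–3. Combining the bounds, tw(G) = 1.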